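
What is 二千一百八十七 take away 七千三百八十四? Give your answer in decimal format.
Convert 二千一百八十七 (Chinese numeral) → 2×1000 + 1×100 + 8×10 + 7 = 2187 (decimal)
Convert 七千三百八十四 (Chinese numeral) → 7×1000 + 3×100 + 8×10 + 4 = 7384 (decimal)
Compute 2187 - 7384 = -5197
-5197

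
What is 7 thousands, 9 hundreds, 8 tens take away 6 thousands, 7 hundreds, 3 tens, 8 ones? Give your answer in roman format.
Convert 7 thousands, 9 hundreds, 8 tens (place-value notation) → 7×1000 + 9×100 + 8×10 = 7980 (decimal)
Convert 6 thousands, 7 hundreds, 3 tens, 8 ones (place-value notation) → 6×1000 + 7×100 + 3×10 + 8 = 6738 (decimal)
Compute 7980 - 6738 = 1242
Convert 1242 (decimal) → 1242 = 1000 + 100 + 100 + 40 + 1 + 1 → MCCXLII (Roman numeral)
MCCXLII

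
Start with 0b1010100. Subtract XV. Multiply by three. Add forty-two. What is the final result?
Convert 0b1010100 (binary) → 64 + 16 + 4 = 84 (decimal)
Start: 84
Convert XV (Roman numeral) → 10 + 5 = 15 (decimal)
84 - 15 = 69
Convert three (English words) → 3 (decimal)
69 × 3 = 207
Convert forty-two (English words) → 42 (decimal)
207 + 42 = 249
249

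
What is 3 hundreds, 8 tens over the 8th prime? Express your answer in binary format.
Convert 3 hundreds, 8 tens (place-value notation) → 3×100 + 8×10 = 380 (decimal)
Convert the 8th prime (prime index) → 19 (decimal)
Compute 380 ÷ 19 = 20
Convert 20 (decimal) → 20 = 16 + 4 → 0b10100 (binary)
0b10100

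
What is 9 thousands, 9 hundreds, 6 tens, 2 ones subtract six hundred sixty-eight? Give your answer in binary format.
Convert 9 thousands, 9 hundreds, 6 tens, 2 ones (place-value notation) → 9×1000 + 9×100 + 6×10 + 2 = 9962 (decimal)
Convert six hundred sixty-eight (English words) → 6×100 + 68 = 668 (decimal)
Compute 9962 - 668 = 9294
Convert 9294 (decimal) → 9294 = 8192 + 1024 + 64 + 8 + 4 + 2 → 0b10010001001110 (binary)
0b10010001001110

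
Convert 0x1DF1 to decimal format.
Convert 0x1DF1 (hexadecimal) → 1×4096 + 13×256 + 15×16 + 1 = 7665 (decimal)
7665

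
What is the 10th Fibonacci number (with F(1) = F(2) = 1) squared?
The 10th Fibonacci number (with F(1) = F(2) = 1): 1, 1, 2, 3, 5, 8, 13, 21, 34, 55 → 55
Compute 55² = 55 × 55 = 3025
3025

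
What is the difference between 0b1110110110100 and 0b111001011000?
Convert 0b1110110110100 (binary) → 4096 + 2048 + 1024 + 256 + 128 + 32 + 16 + 4 = 7604 (decimal)
Convert 0b111001011000 (binary) → 2048 + 1024 + 512 + 64 + 16 + 8 = 3672 (decimal)
Difference: |7604 - 3672| = 3932
3932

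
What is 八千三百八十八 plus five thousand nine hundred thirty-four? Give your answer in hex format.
Convert 八千三百八十八 (Chinese numeral) → 8×1000 + 3×100 + 8×10 + 8 = 8388 (decimal)
Convert five thousand nine hundred thirty-four (English words) → 5×1000 + 9×100 + 34 = 5934 (decimal)
Compute 8388 + 5934 = 14322
Convert 14322 (decimal) → 14322 = 3×4096 + 7×256 + 15×16 + 2 → 0x37F2 (hexadecimal)
0x37F2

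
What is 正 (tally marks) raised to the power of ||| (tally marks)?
Convert 正 (tally marks) → 5 (decimal)
Convert ||| (tally marks) → 3 (decimal)
Compute 5 ^ 3 = 125
125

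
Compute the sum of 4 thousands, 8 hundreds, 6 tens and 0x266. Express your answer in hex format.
Convert 4 thousands, 8 hundreds, 6 tens (place-value notation) → 4×1000 + 8×100 + 6×10 = 4860 (decimal)
Convert 0x266 (hexadecimal) → 2×256 + 6×16 + 6 = 614 (decimal)
Compute 4860 + 614 = 5474
Convert 5474 (decimal) → 5474 = 1×4096 + 5×256 + 6×16 + 2 → 0x1562 (hexadecimal)
0x1562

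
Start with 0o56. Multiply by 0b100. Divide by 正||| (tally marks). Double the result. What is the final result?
Convert 0o56 (octal) → 5×8 + 6 = 46 (decimal)
Start: 46
Convert 0b100 (binary) → 4 (decimal)
46 × 4 = 184
Convert 正||| (tally marks) → 5 + 3 = 8 (decimal)
184 ÷ 8 = 23
23 × 2 = 46
46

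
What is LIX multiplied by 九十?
Convert LIX (Roman numeral) → 50 + 9 = 59 (decimal)
Convert 九十 (Chinese numeral) → 9×10 = 90 (decimal)
Compute 59 × 90 = 5310
5310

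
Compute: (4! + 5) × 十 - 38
Convert 4! (factorial) → 24 (decimal)
Convert 十 (Chinese numeral) → 1×10 = 10 (decimal)
Expression in decimal: (24 + 5) × 10 - 38
Parentheses first: 24 + 5 = 29
Multiply: 29 × 10 = 290
Subtract: 290 - 38 = 252
252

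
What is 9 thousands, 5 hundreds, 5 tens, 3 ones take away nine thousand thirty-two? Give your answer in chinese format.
Convert 9 thousands, 5 hundreds, 5 tens, 3 ones (place-value notation) → 9×1000 + 5×100 + 5×10 + 3 = 9553 (decimal)
Convert nine thousand thirty-two (English words) → 9×1000 + 32 = 9032 (decimal)
Compute 9553 - 9032 = 521
Convert 521 (decimal) → 521 = 5×100 + 2×10 + 1 → 五百二十一 (Chinese numeral)
五百二十一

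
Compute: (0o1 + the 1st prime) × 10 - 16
Convert 0o1 (octal) → 1 (decimal)
Convert the 1st prime (prime index) → 2 (decimal)
Expression in decimal: (1 + 2) × 10 - 16
Parentheses first: 1 + 2 = 3
Multiply: 3 × 10 = 30
Subtract: 30 - 16 = 14
14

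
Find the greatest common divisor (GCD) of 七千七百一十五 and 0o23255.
Convert 七千七百一十五 (Chinese numeral) → 7×1000 + 7×100 + 1×10 + 5 = 7715 (decimal)
Convert 0o23255 (octal) → 2×4096 + 3×512 + 2×64 + 5×8 + 5 = 9901 (decimal)
Compute gcd(7715, 9901) = 1
1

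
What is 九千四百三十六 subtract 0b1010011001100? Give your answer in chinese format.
Convert 九千四百三十六 (Chinese numeral) → 9×1000 + 4×100 + 3×10 + 6 = 9436 (decimal)
Convert 0b1010011001100 (binary) → 4096 + 1024 + 128 + 64 + 8 + 4 = 5324 (decimal)
Compute 9436 - 5324 = 4112
Convert 4112 (decimal) → 4112 = 4×1000 + 1×100 + 1×10 + 2 → 四千一百一十二 (Chinese numeral)
四千一百一十二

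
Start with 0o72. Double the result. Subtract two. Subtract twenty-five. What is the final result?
Convert 0o72 (octal) → 7×8 + 2 = 58 (decimal)
Start: 58
58 × 2 = 116
Convert two (English words) → 2 (decimal)
116 - 2 = 114
Convert twenty-five (English words) → 25 (decimal)
114 - 25 = 89
89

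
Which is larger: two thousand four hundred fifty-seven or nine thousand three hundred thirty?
Convert two thousand four hundred fifty-seven (English words) → 2×1000 + 4×100 + 57 = 2457 (decimal)
Convert nine thousand three hundred thirty (English words) → 9×1000 + 3×100 + 30 = 9330 (decimal)
Compare 2457 vs 9330: larger = 9330
9330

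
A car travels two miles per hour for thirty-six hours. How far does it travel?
Convert two (English words) → 2 (decimal)
Convert thirty-six (English words) → 36 (decimal)
Compute 2 × 36 = 72
72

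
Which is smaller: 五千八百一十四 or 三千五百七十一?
Convert 五千八百一十四 (Chinese numeral) → 5×1000 + 8×100 + 1×10 + 4 = 5814 (decimal)
Convert 三千五百七十一 (Chinese numeral) → 3×1000 + 5×100 + 7×10 + 1 = 3571 (decimal)
Compare 5814 vs 3571: smaller = 3571
3571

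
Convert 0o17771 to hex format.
Convert 0o17771 (octal) → 1×4096 + 7×512 + 7×64 + 7×8 + 1 = 8185 (decimal)
Convert 8185 (decimal) → 8185 = 1×4096 + 15×256 + 15×16 + 9 → 0x1FF9 (hexadecimal)
0x1FF9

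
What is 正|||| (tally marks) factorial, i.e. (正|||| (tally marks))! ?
Convert 正|||| (tally marks) → 5 + 4 = 9 (decimal)
Compute 9! = 362880
362880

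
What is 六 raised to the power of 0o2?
Convert 六 (Chinese numeral) → 6 (decimal)
Convert 0o2 (octal) → 2 (decimal)
Compute 6 ^ 2 = 36
36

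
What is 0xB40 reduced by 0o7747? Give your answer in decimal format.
Convert 0xB40 (hexadecimal) → 11×256 + 4×16 = 2880 (decimal)
Convert 0o7747 (octal) → 7×512 + 7×64 + 4×8 + 7 = 4071 (decimal)
Compute 2880 - 4071 = -1191
-1191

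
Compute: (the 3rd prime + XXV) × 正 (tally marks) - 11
Convert the 3rd prime (prime index) → 5 (decimal)
Convert XXV (Roman numeral) → 10 + 10 + 5 = 25 (decimal)
Convert 正 (tally marks) → 5 (decimal)
Expression in decimal: (5 + 25) × 5 - 11
Parentheses first: 5 + 25 = 30
Multiply: 30 × 5 = 150
Subtract: 150 - 11 = 139
139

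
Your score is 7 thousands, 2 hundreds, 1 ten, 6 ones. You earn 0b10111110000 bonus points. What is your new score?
Convert 7 thousands, 2 hundreds, 1 ten, 6 ones (place-value notation) → 7×1000 + 2×100 + 1×10 + 6 = 7216 (decimal)
Convert 0b10111110000 (binary) → 1024 + 256 + 128 + 64 + 32 + 16 = 1520 (decimal)
Compute 7216 + 1520 = 8736
8736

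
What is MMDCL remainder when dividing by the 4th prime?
Convert MMDCL (Roman numeral) → 1000 + 1000 + 500 + 100 + 50 = 2650 (decimal)
Convert the 4th prime (prime index) → 7 (decimal)
Compute 2650 mod 7 = 4
4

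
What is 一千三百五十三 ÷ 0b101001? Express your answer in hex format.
Convert 一千三百五十三 (Chinese numeral) → 1×1000 + 3×100 + 5×10 + 3 = 1353 (decimal)
Convert 0b101001 (binary) → 32 + 8 + 1 = 41 (decimal)
Compute 1353 ÷ 41 = 33
Convert 33 (decimal) → 33 = 2×16 + 1 → 0x21 (hexadecimal)
0x21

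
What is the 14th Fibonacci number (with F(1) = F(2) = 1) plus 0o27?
The 14th Fibonacci number (with F(1) = F(2) = 1): 1, 1, 2, 3, 5, 8, 13, 21, 34, 55, 89, 144, 233, 377 → 377
Convert 0o27 (octal) → 2×8 + 7 = 23 (decimal)
Compute 377 + 23 = 400
400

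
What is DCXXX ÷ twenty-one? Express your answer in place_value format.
Convert DCXXX (Roman numeral) → 500 + 100 + 10 + 10 + 10 = 630 (decimal)
Convert twenty-one (English words) → 21 (decimal)
Compute 630 ÷ 21 = 30
Convert 30 (decimal) → 30 = 3×10 → 3 tens (place-value notation)
3 tens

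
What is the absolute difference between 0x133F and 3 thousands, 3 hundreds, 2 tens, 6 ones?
Convert 0x133F (hexadecimal) → 1×4096 + 3×256 + 3×16 + 15 = 4927 (decimal)
Convert 3 thousands, 3 hundreds, 2 tens, 6 ones (place-value notation) → 3×1000 + 3×100 + 2×10 + 6 = 3326 (decimal)
Compute |4927 - 3326| = 1601
1601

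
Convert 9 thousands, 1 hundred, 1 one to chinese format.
Convert 9 thousands, 1 hundred, 1 one (place-value notation) → 9×1000 + 1×100 + 1 = 9101 (decimal)
Convert 9101 (decimal) → 9101 = 9×1000 + 1×100 + 1 → 九千一百零一 (Chinese numeral)
九千一百零一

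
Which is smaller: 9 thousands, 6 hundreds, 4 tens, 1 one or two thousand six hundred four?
Convert 9 thousands, 6 hundreds, 4 tens, 1 one (place-value notation) → 9×1000 + 6×100 + 4×10 + 1 = 9641 (decimal)
Convert two thousand six hundred four (English words) → 2×1000 + 6×100 + 4 = 2604 (decimal)
Compare 9641 vs 2604: smaller = 2604
2604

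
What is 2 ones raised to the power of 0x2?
Convert 2 ones (place-value notation) → 2 (decimal)
Convert 0x2 (hexadecimal) → 2 (decimal)
Compute 2 ^ 2 = 4
4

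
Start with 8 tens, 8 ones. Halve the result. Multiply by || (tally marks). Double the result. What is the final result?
Convert 8 tens, 8 ones (place-value notation) → 8×10 + 8 = 88 (decimal)
Start: 88
88 ÷ 2 = 44
Convert || (tally marks) → 2 (decimal)
44 × 2 = 88
88 × 2 = 176
176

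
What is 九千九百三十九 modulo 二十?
Convert 九千九百三十九 (Chinese numeral) → 9×1000 + 9×100 + 3×10 + 9 = 9939 (decimal)
Convert 二十 (Chinese numeral) → 2×10 = 20 (decimal)
Compute 9939 mod 20 = 19
19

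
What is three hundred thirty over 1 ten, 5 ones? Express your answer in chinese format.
Convert three hundred thirty (English words) → 3×100 + 30 = 330 (decimal)
Convert 1 ten, 5 ones (place-value notation) → 1×10 + 5 = 15 (decimal)
Compute 330 ÷ 15 = 22
Convert 22 (decimal) → 22 = 2×10 + 2 → 二十二 (Chinese numeral)
二十二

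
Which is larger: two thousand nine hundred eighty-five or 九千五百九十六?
Convert two thousand nine hundred eighty-five (English words) → 2×1000 + 9×100 + 85 = 2985 (decimal)
Convert 九千五百九十六 (Chinese numeral) → 9×1000 + 5×100 + 9×10 + 6 = 9596 (decimal)
Compare 2985 vs 9596: larger = 9596
9596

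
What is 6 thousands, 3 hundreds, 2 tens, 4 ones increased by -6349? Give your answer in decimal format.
Convert 6 thousands, 3 hundreds, 2 tens, 4 ones (place-value notation) → 6×1000 + 3×100 + 2×10 + 4 = 6324 (decimal)
Compute 6324 + -6349 = -25
-25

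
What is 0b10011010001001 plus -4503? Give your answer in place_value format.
Convert 0b10011010001001 (binary) → 8192 + 1024 + 512 + 128 + 8 + 1 = 9865 (decimal)
Compute 9865 + -4503 = 5362
Convert 5362 (decimal) → 5362 = 5×1000 + 3×100 + 6×10 + 2 → 5 thousands, 3 hundreds, 6 tens, 2 ones (place-value notation)
5 thousands, 3 hundreds, 6 tens, 2 ones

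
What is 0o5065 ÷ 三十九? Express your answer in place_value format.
Convert 0o5065 (octal) → 5×512 + 6×8 + 5 = 2613 (decimal)
Convert 三十九 (Chinese numeral) → 3×10 + 9 = 39 (decimal)
Compute 2613 ÷ 39 = 67
Convert 67 (decimal) → 67 = 6×10 + 7 → 6 tens, 7 ones (place-value notation)
6 tens, 7 ones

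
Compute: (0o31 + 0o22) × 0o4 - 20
Convert 0o31 (octal) → 3×8 + 1 = 25 (decimal)
Convert 0o22 (octal) → 2×8 + 2 = 18 (decimal)
Convert 0o4 (octal) → 4 (decimal)
Expression in decimal: (25 + 18) × 4 - 20
Parentheses first: 25 + 18 = 43
Multiply: 43 × 4 = 172
Subtract: 172 - 20 = 152
152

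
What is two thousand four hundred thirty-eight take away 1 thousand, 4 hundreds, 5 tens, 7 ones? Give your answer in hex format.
Convert two thousand four hundred thirty-eight (English words) → 2×1000 + 4×100 + 38 = 2438 (decimal)
Convert 1 thousand, 4 hundreds, 5 tens, 7 ones (place-value notation) → 1×1000 + 4×100 + 5×10 + 7 = 1457 (decimal)
Compute 2438 - 1457 = 981
Convert 981 (decimal) → 981 = 3×256 + 13×16 + 5 → 0x3D5 (hexadecimal)
0x3D5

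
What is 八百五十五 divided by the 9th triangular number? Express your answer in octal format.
Convert 八百五十五 (Chinese numeral) → 8×100 + 5×10 + 5 = 855 (decimal)
Convert the 9th triangular number (triangular index) → 9×10/2 = 45 (decimal)
Compute 855 ÷ 45 = 19
Convert 19 (decimal) → 19 = 2×8 + 3 → 0o23 (octal)
0o23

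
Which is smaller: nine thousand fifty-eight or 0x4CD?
Convert nine thousand fifty-eight (English words) → 9×1000 + 58 = 9058 (decimal)
Convert 0x4CD (hexadecimal) → 4×256 + 12×16 + 13 = 1229 (decimal)
Compare 9058 vs 1229: smaller = 1229
1229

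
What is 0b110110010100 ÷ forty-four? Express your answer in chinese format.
Convert 0b110110010100 (binary) → 2048 + 1024 + 256 + 128 + 16 + 4 = 3476 (decimal)
Convert forty-four (English words) → 44 (decimal)
Compute 3476 ÷ 44 = 79
Convert 79 (decimal) → 79 = 7×10 + 9 → 七十九 (Chinese numeral)
七十九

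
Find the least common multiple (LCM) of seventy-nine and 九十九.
Convert seventy-nine (English words) → 79 (decimal)
Convert 九十九 (Chinese numeral) → 9×10 + 9 = 99 (decimal)
Compute lcm(79, 99) = 7821
7821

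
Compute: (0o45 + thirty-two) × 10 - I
Convert 0o45 (octal) → 4×8 + 5 = 37 (decimal)
Convert thirty-two (English words) → 32 (decimal)
Convert I (Roman numeral) → 1 (decimal)
Expression in decimal: (37 + 32) × 10 - 1
Parentheses first: 37 + 32 = 69
Multiply: 69 × 10 = 690
Subtract: 690 - 1 = 689
689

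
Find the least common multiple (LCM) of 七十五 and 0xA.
Convert 七十五 (Chinese numeral) → 7×10 + 5 = 75 (decimal)
Convert 0xA (hexadecimal) → 10 (decimal)
Compute lcm(75, 10) = 150
150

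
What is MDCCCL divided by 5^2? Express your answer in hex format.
Convert MDCCCL (Roman numeral) → 1000 + 500 + 100 + 100 + 100 + 50 = 1850 (decimal)
Convert 5^2 (power) → 25 (decimal)
Compute 1850 ÷ 25 = 74
Convert 74 (decimal) → 74 = 4×16 + 10 → 0x4A (hexadecimal)
0x4A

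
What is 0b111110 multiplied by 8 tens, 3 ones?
Convert 0b111110 (binary) → 32 + 16 + 8 + 4 + 2 = 62 (decimal)
Convert 8 tens, 3 ones (place-value notation) → 8×10 + 3 = 83 (decimal)
Compute 62 × 83 = 5146
5146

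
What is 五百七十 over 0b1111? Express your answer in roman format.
Convert 五百七十 (Chinese numeral) → 5×100 + 7×10 = 570 (decimal)
Convert 0b1111 (binary) → 8 + 4 + 2 + 1 = 15 (decimal)
Compute 570 ÷ 15 = 38
Convert 38 (decimal) → 38 = 10 + 10 + 10 + 5 + 1 + 1 + 1 → XXXVIII (Roman numeral)
XXXVIII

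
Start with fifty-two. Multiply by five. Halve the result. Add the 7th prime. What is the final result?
Convert fifty-two (English words) → 52 (decimal)
Start: 52
Convert five (English words) → 5 (decimal)
52 × 5 = 260
260 ÷ 2 = 130
Convert the 7th prime (prime index) → 17 (decimal)
130 + 17 = 147
147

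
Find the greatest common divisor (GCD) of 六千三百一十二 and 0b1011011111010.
Convert 六千三百一十二 (Chinese numeral) → 6×1000 + 3×100 + 1×10 + 2 = 6312 (decimal)
Convert 0b1011011111010 (binary) → 4096 + 1024 + 512 + 128 + 64 + 32 + 16 + 8 + 2 = 5882 (decimal)
Compute gcd(6312, 5882) = 2
2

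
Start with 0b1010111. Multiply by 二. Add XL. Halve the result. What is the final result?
Convert 0b1010111 (binary) → 64 + 16 + 4 + 2 + 1 = 87 (decimal)
Start: 87
Convert 二 (Chinese numeral) → 2 (decimal)
87 × 2 = 174
Convert XL (Roman numeral) → 40 (decimal)
174 + 40 = 214
214 ÷ 2 = 107
107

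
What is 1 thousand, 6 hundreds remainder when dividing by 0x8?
Convert 1 thousand, 6 hundreds (place-value notation) → 1×1000 + 6×100 = 1600 (decimal)
Convert 0x8 (hexadecimal) → 8 (decimal)
Compute 1600 mod 8 = 0
0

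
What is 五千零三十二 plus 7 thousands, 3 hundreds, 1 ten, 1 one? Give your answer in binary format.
Convert 五千零三十二 (Chinese numeral) → 5×1000 + 3×10 + 2 = 5032 (decimal)
Convert 7 thousands, 3 hundreds, 1 ten, 1 one (place-value notation) → 7×1000 + 3×100 + 1×10 + 1 = 7311 (decimal)
Compute 5032 + 7311 = 12343
Convert 12343 (decimal) → 12343 = 8192 + 4096 + 32 + 16 + 4 + 2 + 1 → 0b11000000110111 (binary)
0b11000000110111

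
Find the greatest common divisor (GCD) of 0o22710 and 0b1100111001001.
Convert 0o22710 (octal) → 2×4096 + 2×512 + 7×64 + 1×8 = 9672 (decimal)
Convert 0b1100111001001 (binary) → 4096 + 2048 + 256 + 128 + 64 + 8 + 1 = 6601 (decimal)
Compute gcd(9672, 6601) = 1
1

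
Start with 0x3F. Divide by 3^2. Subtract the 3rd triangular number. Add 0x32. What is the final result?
Convert 0x3F (hexadecimal) → 3×16 + 15 = 63 (decimal)
Start: 63
Convert 3^2 (power) → 9 (decimal)
63 ÷ 9 = 7
Convert the 3rd triangular number (triangular index) → 3×4/2 = 6 (decimal)
7 - 6 = 1
Convert 0x32 (hexadecimal) → 3×16 + 2 = 50 (decimal)
1 + 50 = 51
51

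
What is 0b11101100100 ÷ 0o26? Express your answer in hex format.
Convert 0b11101100100 (binary) → 1024 + 512 + 256 + 64 + 32 + 4 = 1892 (decimal)
Convert 0o26 (octal) → 2×8 + 6 = 22 (decimal)
Compute 1892 ÷ 22 = 86
Convert 86 (decimal) → 86 = 5×16 + 6 → 0x56 (hexadecimal)
0x56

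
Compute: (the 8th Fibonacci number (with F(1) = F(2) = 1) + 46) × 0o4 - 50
Convert the 8th Fibonacci number (with F(1) = F(2) = 1) (Fibonacci index) → 1, 1, 2, 3, 5, 8, 13, 21 → 21 (decimal)
Convert 0o4 (octal) → 4 (decimal)
Expression in decimal: (21 + 46) × 4 - 50
Parentheses first: 21 + 46 = 67
Multiply: 67 × 4 = 268
Subtract: 268 - 50 = 218
218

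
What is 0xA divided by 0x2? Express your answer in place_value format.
Convert 0xA (hexadecimal) → 10 (decimal)
Convert 0x2 (hexadecimal) → 2 (decimal)
Compute 10 ÷ 2 = 5
Convert 5 (decimal) → 5 ones (place-value notation)
5 ones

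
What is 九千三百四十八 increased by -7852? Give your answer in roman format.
Convert 九千三百四十八 (Chinese numeral) → 9×1000 + 3×100 + 4×10 + 8 = 9348 (decimal)
Compute 9348 + -7852 = 1496
Convert 1496 (decimal) → 1496 = 1000 + 400 + 90 + 5 + 1 → MCDXCVI (Roman numeral)
MCDXCVI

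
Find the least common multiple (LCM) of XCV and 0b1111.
Convert XCV (Roman numeral) → 90 + 5 = 95 (decimal)
Convert 0b1111 (binary) → 8 + 4 + 2 + 1 = 15 (decimal)
Compute lcm(95, 15) = 285
285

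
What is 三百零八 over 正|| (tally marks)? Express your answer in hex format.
Convert 三百零八 (Chinese numeral) → 3×100 + 8 = 308 (decimal)
Convert 正|| (tally marks) → 5 + 2 = 7 (decimal)
Compute 308 ÷ 7 = 44
Convert 44 (decimal) → 44 = 2×16 + 12 → 0x2C (hexadecimal)
0x2C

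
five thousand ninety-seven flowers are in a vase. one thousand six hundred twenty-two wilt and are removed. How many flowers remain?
Convert five thousand ninety-seven (English words) → 5×1000 + 97 = 5097 (decimal)
Convert one thousand six hundred twenty-two (English words) → 1×1000 + 6×100 + 22 = 1622 (decimal)
Compute 5097 - 1622 = 3475
3475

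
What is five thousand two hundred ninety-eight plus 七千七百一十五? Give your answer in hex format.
Convert five thousand two hundred ninety-eight (English words) → 5×1000 + 2×100 + 98 = 5298 (decimal)
Convert 七千七百一十五 (Chinese numeral) → 7×1000 + 7×100 + 1×10 + 5 = 7715 (decimal)
Compute 5298 + 7715 = 13013
Convert 13013 (decimal) → 13013 = 3×4096 + 2×256 + 13×16 + 5 → 0x32D5 (hexadecimal)
0x32D5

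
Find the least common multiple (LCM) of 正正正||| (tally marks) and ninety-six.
Convert 正正正||| (tally marks) → 5 + 5 + 5 + 3 = 18 (decimal)
Convert ninety-six (English words) → 96 (decimal)
Compute lcm(18, 96) = 288
288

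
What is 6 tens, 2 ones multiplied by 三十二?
Convert 6 tens, 2 ones (place-value notation) → 6×10 + 2 = 62 (decimal)
Convert 三十二 (Chinese numeral) → 3×10 + 2 = 32 (decimal)
Compute 62 × 32 = 1984
1984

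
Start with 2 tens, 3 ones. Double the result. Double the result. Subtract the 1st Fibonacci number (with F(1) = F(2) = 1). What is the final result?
Convert 2 tens, 3 ones (place-value notation) → 2×10 + 3 = 23 (decimal)
Start: 23
23 × 2 = 46
46 × 2 = 92
Convert the 1st Fibonacci number (with F(1) = F(2) = 1) (Fibonacci index) → 1 (decimal)
92 - 1 = 91
91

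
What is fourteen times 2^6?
Convert fourteen (English words) → 14 (decimal)
Convert 2^6 (power) → 64 (decimal)
Compute 14 × 64 = 896
896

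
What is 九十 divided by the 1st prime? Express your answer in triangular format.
Convert 九十 (Chinese numeral) → 9×10 = 90 (decimal)
Convert the 1st prime (prime index) → 2 (decimal)
Compute 90 ÷ 2 = 45
Convert 45 (decimal) → 45 = 9×10/2 → the 9th triangular number (triangular index)
the 9th triangular number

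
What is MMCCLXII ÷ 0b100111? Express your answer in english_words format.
Convert MMCCLXII (Roman numeral) → 1000 + 1000 + 100 + 100 + 50 + 10 + 1 + 1 = 2262 (decimal)
Convert 0b100111 (binary) → 32 + 4 + 2 + 1 = 39 (decimal)
Compute 2262 ÷ 39 = 58
Convert 58 (decimal) → fifty-eight (English words)
fifty-eight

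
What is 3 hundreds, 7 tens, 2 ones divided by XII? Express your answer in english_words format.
Convert 3 hundreds, 7 tens, 2 ones (place-value notation) → 3×100 + 7×10 + 2 = 372 (decimal)
Convert XII (Roman numeral) → 10 + 1 + 1 = 12 (decimal)
Compute 372 ÷ 12 = 31
Convert 31 (decimal) → thirty-one (English words)
thirty-one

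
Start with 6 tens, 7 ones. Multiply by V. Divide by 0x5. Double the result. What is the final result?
Convert 6 tens, 7 ones (place-value notation) → 6×10 + 7 = 67 (decimal)
Start: 67
Convert V (Roman numeral) → 5 (decimal)
67 × 5 = 335
Convert 0x5 (hexadecimal) → 5 (decimal)
335 ÷ 5 = 67
67 × 2 = 134
134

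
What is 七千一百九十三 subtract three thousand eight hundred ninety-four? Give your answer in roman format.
Convert 七千一百九十三 (Chinese numeral) → 7×1000 + 1×100 + 9×10 + 3 = 7193 (decimal)
Convert three thousand eight hundred ninety-four (English words) → 3×1000 + 8×100 + 94 = 3894 (decimal)
Compute 7193 - 3894 = 3299
Convert 3299 (decimal) → 3299 = 1000 + 1000 + 1000 + 100 + 100 + 90 + 9 → MMMCCXCIX (Roman numeral)
MMMCCXCIX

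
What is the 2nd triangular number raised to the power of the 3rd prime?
Convert the 2nd triangular number (triangular index) → 2×3/2 = 3 (decimal)
Convert the 3rd prime (prime index) → 5 (decimal)
Compute 3 ^ 5 = 243
243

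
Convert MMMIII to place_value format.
Convert MMMIII (Roman numeral) → 1000 + 1000 + 1000 + 1 + 1 + 1 = 3003 (decimal)
Convert 3003 (decimal) → 3003 = 3×1000 + 3 → 3 thousands, 3 ones (place-value notation)
3 thousands, 3 ones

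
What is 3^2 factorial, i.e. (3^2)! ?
Convert 3^2 (power) → 9 (decimal)
Compute 9! = 362880
362880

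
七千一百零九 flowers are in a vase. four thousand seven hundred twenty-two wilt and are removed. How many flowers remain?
Convert 七千一百零九 (Chinese numeral) → 7×1000 + 1×100 + 9 = 7109 (decimal)
Convert four thousand seven hundred twenty-two (English words) → 4×1000 + 7×100 + 22 = 4722 (decimal)
Compute 7109 - 4722 = 2387
2387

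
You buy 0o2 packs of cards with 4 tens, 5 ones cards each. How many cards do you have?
Convert 4 tens, 5 ones (place-value notation) → 4×10 + 5 = 45 (decimal)
Convert 0o2 (octal) → 2 (decimal)
Compute 45 × 2 = 90
90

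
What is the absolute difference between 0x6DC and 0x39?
Convert 0x6DC (hexadecimal) → 6×256 + 13×16 + 12 = 1756 (decimal)
Convert 0x39 (hexadecimal) → 3×16 + 9 = 57 (decimal)
Compute |1756 - 57| = 1699
1699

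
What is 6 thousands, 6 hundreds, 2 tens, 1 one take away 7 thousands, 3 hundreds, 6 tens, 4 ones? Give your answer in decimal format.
Convert 6 thousands, 6 hundreds, 2 tens, 1 one (place-value notation) → 6×1000 + 6×100 + 2×10 + 1 = 6621 (decimal)
Convert 7 thousands, 3 hundreds, 6 tens, 4 ones (place-value notation) → 7×1000 + 3×100 + 6×10 + 4 = 7364 (decimal)
Compute 6621 - 7364 = -743
-743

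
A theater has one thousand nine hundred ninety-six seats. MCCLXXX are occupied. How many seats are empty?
Convert one thousand nine hundred ninety-six (English words) → 1×1000 + 9×100 + 96 = 1996 (decimal)
Convert MCCLXXX (Roman numeral) → 1000 + 100 + 100 + 50 + 10 + 10 + 10 = 1280 (decimal)
Compute 1996 - 1280 = 716
716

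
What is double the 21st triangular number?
The 21st triangular number = 21×22/2 = 231
Compute 231 × 2 = 462
462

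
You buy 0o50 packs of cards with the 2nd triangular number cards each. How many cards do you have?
Convert the 2nd triangular number (triangular index) → 2×3/2 = 3 (decimal)
Convert 0o50 (octal) → 5×8 = 40 (decimal)
Compute 3 × 40 = 120
120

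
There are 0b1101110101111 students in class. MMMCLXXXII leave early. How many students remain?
Convert 0b1101110101111 (binary) → 4096 + 2048 + 512 + 256 + 128 + 32 + 8 + 4 + 2 + 1 = 7087 (decimal)
Convert MMMCLXXXII (Roman numeral) → 1000 + 1000 + 1000 + 100 + 50 + 10 + 10 + 10 + 1 + 1 = 3182 (decimal)
Compute 7087 - 3182 = 3905
3905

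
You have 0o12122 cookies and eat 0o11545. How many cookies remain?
Convert 0o12122 (octal) → 1×4096 + 2×512 + 1×64 + 2×8 + 2 = 5202 (decimal)
Convert 0o11545 (octal) → 1×4096 + 1×512 + 5×64 + 4×8 + 5 = 4965 (decimal)
Compute 5202 - 4965 = 237
237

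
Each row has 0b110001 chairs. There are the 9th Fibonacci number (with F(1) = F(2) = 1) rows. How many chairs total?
Convert 0b110001 (binary) → 32 + 16 + 1 = 49 (decimal)
Convert the 9th Fibonacci number (with F(1) = F(2) = 1) (Fibonacci index) → 1, 1, 2, 3, 5, 8, 13, 21, 34 → 34 (decimal)
Compute 49 × 34 = 1666
1666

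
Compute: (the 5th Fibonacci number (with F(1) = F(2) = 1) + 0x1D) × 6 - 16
Convert the 5th Fibonacci number (with F(1) = F(2) = 1) (Fibonacci index) → 1, 1, 2, 3, 5 → 5 (decimal)
Convert 0x1D (hexadecimal) → 1×16 + 13 = 29 (decimal)
Expression in decimal: (5 + 29) × 6 - 16
Parentheses first: 5 + 29 = 34
Multiply: 34 × 6 = 204
Subtract: 204 - 16 = 188
188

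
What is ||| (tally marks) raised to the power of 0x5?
Convert ||| (tally marks) → 3 (decimal)
Convert 0x5 (hexadecimal) → 5 (decimal)
Compute 3 ^ 5 = 243
243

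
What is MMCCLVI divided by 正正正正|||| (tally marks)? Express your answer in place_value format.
Convert MMCCLVI (Roman numeral) → 1000 + 1000 + 100 + 100 + 50 + 5 + 1 = 2256 (decimal)
Convert 正正正正|||| (tally marks) → 5 + 5 + 5 + 5 + 4 = 24 (decimal)
Compute 2256 ÷ 24 = 94
Convert 94 (decimal) → 94 = 9×10 + 4 → 9 tens, 4 ones (place-value notation)
9 tens, 4 ones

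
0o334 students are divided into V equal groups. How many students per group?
Convert 0o334 (octal) → 3×64 + 3×8 + 4 = 220 (decimal)
Convert V (Roman numeral) → 5 (decimal)
Compute 220 ÷ 5 = 44
44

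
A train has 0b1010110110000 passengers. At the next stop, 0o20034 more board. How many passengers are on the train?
Convert 0b1010110110000 (binary) → 4096 + 1024 + 256 + 128 + 32 + 16 = 5552 (decimal)
Convert 0o20034 (octal) → 2×4096 + 3×8 + 4 = 8220 (decimal)
Compute 5552 + 8220 = 13772
13772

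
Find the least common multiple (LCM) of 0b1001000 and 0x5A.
Convert 0b1001000 (binary) → 64 + 8 = 72 (decimal)
Convert 0x5A (hexadecimal) → 5×16 + 10 = 90 (decimal)
Compute lcm(72, 90) = 360
360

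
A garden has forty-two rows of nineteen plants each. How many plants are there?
Convert nineteen (English words) → 19 (decimal)
Convert forty-two (English words) → 42 (decimal)
Compute 19 × 42 = 798
798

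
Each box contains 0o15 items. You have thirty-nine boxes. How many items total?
Convert 0o15 (octal) → 1×8 + 5 = 13 (decimal)
Convert thirty-nine (English words) → 39 (decimal)
Compute 13 × 39 = 507
507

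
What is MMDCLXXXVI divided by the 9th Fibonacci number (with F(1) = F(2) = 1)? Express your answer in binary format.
Convert MMDCLXXXVI (Roman numeral) → 1000 + 1000 + 500 + 100 + 50 + 10 + 10 + 10 + 5 + 1 = 2686 (decimal)
Convert the 9th Fibonacci number (with F(1) = F(2) = 1) (Fibonacci index) → 1, 1, 2, 3, 5, 8, 13, 21, 34 → 34 (decimal)
Compute 2686 ÷ 34 = 79
Convert 79 (decimal) → 79 = 64 + 8 + 4 + 2 + 1 → 0b1001111 (binary)
0b1001111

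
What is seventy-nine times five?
Convert seventy-nine (English words) → 79 (decimal)
Convert five (English words) → 5 (decimal)
Compute 79 × 5 = 395
395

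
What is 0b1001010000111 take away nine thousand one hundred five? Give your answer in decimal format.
Convert 0b1001010000111 (binary) → 4096 + 512 + 128 + 4 + 2 + 1 = 4743 (decimal)
Convert nine thousand one hundred five (English words) → 9×1000 + 1×100 + 5 = 9105 (decimal)
Compute 4743 - 9105 = -4362
-4362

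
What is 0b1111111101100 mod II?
Convert 0b1111111101100 (binary) → 4096 + 2048 + 1024 + 512 + 256 + 128 + 64 + 32 + 8 + 4 = 8172 (decimal)
Convert II (Roman numeral) → 1 + 1 = 2 (decimal)
Compute 8172 mod 2 = 0
0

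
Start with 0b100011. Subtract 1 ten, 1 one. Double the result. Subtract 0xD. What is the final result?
Convert 0b100011 (binary) → 32 + 2 + 1 = 35 (decimal)
Start: 35
Convert 1 ten, 1 one (place-value notation) → 1×10 + 1 = 11 (decimal)
35 - 11 = 24
24 × 2 = 48
Convert 0xD (hexadecimal) → 13 (decimal)
48 - 13 = 35
35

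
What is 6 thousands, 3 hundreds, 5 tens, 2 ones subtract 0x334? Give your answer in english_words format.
Convert 6 thousands, 3 hundreds, 5 tens, 2 ones (place-value notation) → 6×1000 + 3×100 + 5×10 + 2 = 6352 (decimal)
Convert 0x334 (hexadecimal) → 3×256 + 3×16 + 4 = 820 (decimal)
Compute 6352 - 820 = 5532
Convert 5532 (decimal) → 5532 = 5×1000 + 5×100 + 32 → five thousand five hundred thirty-two (English words)
five thousand five hundred thirty-two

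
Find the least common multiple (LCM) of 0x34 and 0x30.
Convert 0x34 (hexadecimal) → 3×16 + 4 = 52 (decimal)
Convert 0x30 (hexadecimal) → 3×16 = 48 (decimal)
Compute lcm(52, 48) = 624
624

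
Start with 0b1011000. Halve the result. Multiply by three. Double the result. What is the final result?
Convert 0b1011000 (binary) → 64 + 16 + 8 = 88 (decimal)
Start: 88
88 ÷ 2 = 44
Convert three (English words) → 3 (decimal)
44 × 3 = 132
132 × 2 = 264
264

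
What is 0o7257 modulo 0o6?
Convert 0o7257 (octal) → 7×512 + 2×64 + 5×8 + 7 = 3759 (decimal)
Convert 0o6 (octal) → 6 (decimal)
Compute 3759 mod 6 = 3
3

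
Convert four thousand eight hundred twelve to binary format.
Convert four thousand eight hundred twelve (English words) → 4×1000 + 8×100 + 12 = 4812 (decimal)
Convert 4812 (decimal) → 4812 = 4096 + 512 + 128 + 64 + 8 + 4 → 0b1001011001100 (binary)
0b1001011001100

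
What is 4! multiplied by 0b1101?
Convert 4! (factorial) → 24 (decimal)
Convert 0b1101 (binary) → 8 + 4 + 1 = 13 (decimal)
Compute 24 × 13 = 312
312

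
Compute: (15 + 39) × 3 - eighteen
Convert eighteen (English words) → 18 (decimal)
Expression in decimal: (15 + 39) × 3 - 18
Parentheses first: 15 + 39 = 54
Multiply: 54 × 3 = 162
Subtract: 162 - 18 = 144
144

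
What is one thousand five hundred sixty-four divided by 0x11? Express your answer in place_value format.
Convert one thousand five hundred sixty-four (English words) → 1×1000 + 5×100 + 64 = 1564 (decimal)
Convert 0x11 (hexadecimal) → 1×16 + 1 = 17 (decimal)
Compute 1564 ÷ 17 = 92
Convert 92 (decimal) → 92 = 9×10 + 2 → 9 tens, 2 ones (place-value notation)
9 tens, 2 ones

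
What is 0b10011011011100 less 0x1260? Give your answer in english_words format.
Convert 0b10011011011100 (binary) → 8192 + 1024 + 512 + 128 + 64 + 16 + 8 + 4 = 9948 (decimal)
Convert 0x1260 (hexadecimal) → 1×4096 + 2×256 + 6×16 = 4704 (decimal)
Compute 9948 - 4704 = 5244
Convert 5244 (decimal) → 5244 = 5×1000 + 2×100 + 44 → five thousand two hundred forty-four (English words)
five thousand two hundred forty-four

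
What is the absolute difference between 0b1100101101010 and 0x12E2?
Convert 0b1100101101010 (binary) → 4096 + 2048 + 256 + 64 + 32 + 8 + 2 = 6506 (decimal)
Convert 0x12E2 (hexadecimal) → 1×4096 + 2×256 + 14×16 + 2 = 4834 (decimal)
Compute |6506 - 4834| = 1672
1672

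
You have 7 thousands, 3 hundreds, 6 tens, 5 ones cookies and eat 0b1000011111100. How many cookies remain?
Convert 7 thousands, 3 hundreds, 6 tens, 5 ones (place-value notation) → 7×1000 + 3×100 + 6×10 + 5 = 7365 (decimal)
Convert 0b1000011111100 (binary) → 4096 + 128 + 64 + 32 + 16 + 8 + 4 = 4348 (decimal)
Compute 7365 - 4348 = 3017
3017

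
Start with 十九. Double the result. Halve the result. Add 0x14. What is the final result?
Convert 十九 (Chinese numeral) → 1×10 + 9 = 19 (decimal)
Start: 19
19 × 2 = 38
38 ÷ 2 = 19
Convert 0x14 (hexadecimal) → 1×16 + 4 = 20 (decimal)
19 + 20 = 39
39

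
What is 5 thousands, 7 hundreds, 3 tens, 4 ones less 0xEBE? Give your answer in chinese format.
Convert 5 thousands, 7 hundreds, 3 tens, 4 ones (place-value notation) → 5×1000 + 7×100 + 3×10 + 4 = 5734 (decimal)
Convert 0xEBE (hexadecimal) → 14×256 + 11×16 + 14 = 3774 (decimal)
Compute 5734 - 3774 = 1960
Convert 1960 (decimal) → 1960 = 1×1000 + 9×100 + 6×10 → 一千九百六十 (Chinese numeral)
一千九百六十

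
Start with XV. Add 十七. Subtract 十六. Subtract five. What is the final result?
Convert XV (Roman numeral) → 10 + 5 = 15 (decimal)
Start: 15
Convert 十七 (Chinese numeral) → 1×10 + 7 = 17 (decimal)
15 + 17 = 32
Convert 十六 (Chinese numeral) → 1×10 + 6 = 16 (decimal)
32 - 16 = 16
Convert five (English words) → 5 (decimal)
16 - 5 = 11
11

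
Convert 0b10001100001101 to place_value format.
Convert 0b10001100001101 (binary) → 8192 + 512 + 256 + 8 + 4 + 1 = 8973 (decimal)
Convert 8973 (decimal) → 8973 = 8×1000 + 9×100 + 7×10 + 3 → 8 thousands, 9 hundreds, 7 tens, 3 ones (place-value notation)
8 thousands, 9 hundreds, 7 tens, 3 ones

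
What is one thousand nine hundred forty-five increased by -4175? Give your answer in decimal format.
Convert one thousand nine hundred forty-five (English words) → 1×1000 + 9×100 + 45 = 1945 (decimal)
Compute 1945 + -4175 = -2230
-2230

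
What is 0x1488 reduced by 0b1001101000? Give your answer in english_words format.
Convert 0x1488 (hexadecimal) → 1×4096 + 4×256 + 8×16 + 8 = 5256 (decimal)
Convert 0b1001101000 (binary) → 512 + 64 + 32 + 8 = 616 (decimal)
Compute 5256 - 616 = 4640
Convert 4640 (decimal) → 4640 = 4×1000 + 6×100 + 40 → four thousand six hundred forty (English words)
four thousand six hundred forty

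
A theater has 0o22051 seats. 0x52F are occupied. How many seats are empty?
Convert 0o22051 (octal) → 2×4096 + 2×512 + 5×8 + 1 = 9257 (decimal)
Convert 0x52F (hexadecimal) → 5×256 + 2×16 + 15 = 1327 (decimal)
Compute 9257 - 1327 = 7930
7930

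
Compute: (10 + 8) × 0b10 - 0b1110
Convert 0b10 (binary) → 2 (decimal)
Convert 0b1110 (binary) → 8 + 4 + 2 = 14 (decimal)
Expression in decimal: (10 + 8) × 2 - 14
Parentheses first: 10 + 8 = 18
Multiply: 18 × 2 = 36
Subtract: 36 - 14 = 22
22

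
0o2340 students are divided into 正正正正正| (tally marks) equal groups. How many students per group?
Convert 0o2340 (octal) → 2×512 + 3×64 + 4×8 = 1248 (decimal)
Convert 正正正正正| (tally marks) → 5 + 5 + 5 + 5 + 5 + 1 = 26 (decimal)
Compute 1248 ÷ 26 = 48
48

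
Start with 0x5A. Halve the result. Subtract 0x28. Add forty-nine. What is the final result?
Convert 0x5A (hexadecimal) → 5×16 + 10 = 90 (decimal)
Start: 90
90 ÷ 2 = 45
Convert 0x28 (hexadecimal) → 2×16 + 8 = 40 (decimal)
45 - 40 = 5
Convert forty-nine (English words) → 49 (decimal)
5 + 49 = 54
54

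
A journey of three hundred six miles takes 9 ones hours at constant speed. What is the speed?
Convert three hundred six (English words) → 3×100 + 6 = 306 (decimal)
Convert 9 ones (place-value notation) → 9 (decimal)
Compute 306 ÷ 9 = 34
34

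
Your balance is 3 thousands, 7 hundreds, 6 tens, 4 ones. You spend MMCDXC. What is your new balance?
Convert 3 thousands, 7 hundreds, 6 tens, 4 ones (place-value notation) → 3×1000 + 7×100 + 6×10 + 4 = 3764 (decimal)
Convert MMCDXC (Roman numeral) → 1000 + 1000 + 400 + 90 = 2490 (decimal)
Compute 3764 - 2490 = 1274
1274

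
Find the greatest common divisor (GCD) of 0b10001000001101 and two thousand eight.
Convert 0b10001000001101 (binary) → 8192 + 512 + 8 + 4 + 1 = 8717 (decimal)
Convert two thousand eight (English words) → 2×1000 + 8 = 2008 (decimal)
Compute gcd(8717, 2008) = 1
1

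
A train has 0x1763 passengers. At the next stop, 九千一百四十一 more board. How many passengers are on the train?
Convert 0x1763 (hexadecimal) → 1×4096 + 7×256 + 6×16 + 3 = 5987 (decimal)
Convert 九千一百四十一 (Chinese numeral) → 9×1000 + 1×100 + 4×10 + 1 = 9141 (decimal)
Compute 5987 + 9141 = 15128
15128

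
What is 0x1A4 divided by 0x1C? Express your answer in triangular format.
Convert 0x1A4 (hexadecimal) → 1×256 + 10×16 + 4 = 420 (decimal)
Convert 0x1C (hexadecimal) → 1×16 + 12 = 28 (decimal)
Compute 420 ÷ 28 = 15
Convert 15 (decimal) → 15 = 5×6/2 → the 5th triangular number (triangular index)
the 5th triangular number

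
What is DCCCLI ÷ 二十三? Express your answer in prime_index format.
Convert DCCCLI (Roman numeral) → 500 + 100 + 100 + 100 + 50 + 1 = 851 (decimal)
Convert 二十三 (Chinese numeral) → 2×10 + 3 = 23 (decimal)
Compute 851 ÷ 23 = 37
Convert 37 (decimal) → the 12th prime (prime index)
the 12th prime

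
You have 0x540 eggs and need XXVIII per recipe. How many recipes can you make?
Convert 0x540 (hexadecimal) → 5×256 + 4×16 = 1344 (decimal)
Convert XXVIII (Roman numeral) → 10 + 10 + 5 + 1 + 1 + 1 = 28 (decimal)
Compute 1344 ÷ 28 = 48
48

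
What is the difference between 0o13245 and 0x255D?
Convert 0o13245 (octal) → 1×4096 + 3×512 + 2×64 + 4×8 + 5 = 5797 (decimal)
Convert 0x255D (hexadecimal) → 2×4096 + 5×256 + 5×16 + 13 = 9565 (decimal)
Difference: |5797 - 9565| = 3768
3768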